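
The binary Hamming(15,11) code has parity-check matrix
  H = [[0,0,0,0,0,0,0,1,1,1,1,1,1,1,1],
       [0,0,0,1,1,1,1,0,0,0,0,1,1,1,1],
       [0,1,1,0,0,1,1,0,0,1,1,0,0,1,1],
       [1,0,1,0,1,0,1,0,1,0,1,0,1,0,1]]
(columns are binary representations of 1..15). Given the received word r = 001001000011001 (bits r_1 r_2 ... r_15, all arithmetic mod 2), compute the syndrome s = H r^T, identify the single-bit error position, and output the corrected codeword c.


s = (1, 1, 0, 1)^T, error position = 13, corrected codeword c = 001001000011101

Compute s = H r^T mod 2 one row at a time:
  s_1 = 0 + 0 + 0 + 1 + 1 + 0 + 0 + 1 = 3 ≡ 1 (mod 2).
  s_2 = 0 + 0 + 1 + 0 + 1 + 0 + 0 + 1 = 3 ≡ 1 (mod 2).
  s_3 = 0 + 1 + 1 + 0 + 0 + 1 + 0 + 1 = 4 ≡ 0 (mod 2).
  s_4 = 0 + 1 + 0 + 0 + 0 + 1 + 0 + 1 = 3 ≡ 1 (mod 2).
s = (1, 1, 0, 1)^T — this equals column 13 of H (binary 1101), so error is at position 13.
Correct: flip bit 13 of r = 001001000011001 to get c = 001001000011101.


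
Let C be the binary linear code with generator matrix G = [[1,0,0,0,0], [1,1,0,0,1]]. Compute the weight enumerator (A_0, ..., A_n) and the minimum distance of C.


Weight distribution: A_0 = 1, A_1 = 1, A_2 = 1, A_3 = 1. Minimum distance d = 1.

Enumerate all 2^2 = 4 messages m ∈ F_2^2.
For each, compute codeword c = mG in F_2^5, then tally its weight.
  m = 00 → c = 00000, weight = 0.
  m = 10 → c = 10000, weight = 1.
  m = 01 → c = 11001, weight = 3.
  m = 11 → c = 01001, weight = 2.
Tally weights:
  weight 0: 1 codewords.
  weight 1: 1 codewords.
  weight 2: 1 codewords.
  weight 3: 1 codewords.
Minimum distance d = smallest w > 0 with A_w > 0 = 1.
Sanity: Σ A_w = 4 = 2^2 = 4 ✓.


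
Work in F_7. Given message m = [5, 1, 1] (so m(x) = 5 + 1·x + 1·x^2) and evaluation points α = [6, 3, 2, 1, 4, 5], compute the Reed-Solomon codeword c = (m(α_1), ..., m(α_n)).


c = [5, 3, 4, 0, 4, 0]

Message polynomial: m(x) = 5 + 1·x + 1·x^2 (mod 7).
For each evaluation point α_i, compute m(α_i) mod 7:
  α_1 = 6: Horner steps 1 → 0 → 5, so m(6) = 5.
  α_2 = 3: Horner steps 1 → 4 → 3, so m(3) = 3.
  α_3 = 2: Horner steps 1 → 3 → 4, so m(2) = 4.
  α_4 = 1: Horner steps 1 → 2 → 0, so m(1) = 0.
  α_5 = 4: Horner steps 1 → 5 → 4, so m(4) = 4.
  α_6 = 5: Horner steps 1 → 6 → 0, so m(5) = 0.
Codeword c = [5, 3, 4, 0, 4, 0] ∈ F_7^6.


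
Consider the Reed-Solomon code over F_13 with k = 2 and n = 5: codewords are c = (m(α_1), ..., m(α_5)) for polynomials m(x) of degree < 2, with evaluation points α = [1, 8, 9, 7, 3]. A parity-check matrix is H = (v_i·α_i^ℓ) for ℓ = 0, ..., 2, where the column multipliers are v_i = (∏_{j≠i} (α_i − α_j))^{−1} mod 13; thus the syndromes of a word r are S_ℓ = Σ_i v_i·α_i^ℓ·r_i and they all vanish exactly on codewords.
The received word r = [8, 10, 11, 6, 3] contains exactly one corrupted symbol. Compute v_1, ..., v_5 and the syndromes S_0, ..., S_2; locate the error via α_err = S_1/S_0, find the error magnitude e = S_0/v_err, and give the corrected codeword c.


S = (2, 5, 6), error at position 3, error magnitude e = 10, c = [8, 10, 1, 6, 3].

Step 1: column multipliers v_i = (∏_{j≠i}(α_i − α_j))^{−1} mod 13.
  i = 1 (α = 1): (1−8)(1−9)(1−7)(1−3) = (−7)·(−8)·(−6)·(−2) = 672 ≡ 9, so v_1 = 9^{−1} = 3 (mod 13).
  i = 2 (α = 8): (8−1)(8−9)(8−7)(8−3) = 7·(−1)·1·5 = −35 ≡ 4, so v_2 = 4^{−1} = 10 (mod 13).
  i = 3 (α = 9): (9−1)(9−8)(9−7)(9−3) = 8·1·2·6 = 96 ≡ 5, so v_3 = 5^{−1} = 8 (mod 13).
  i = 4 (α = 7): (7−1)(7−8)(7−9)(7−3) = 6·(−1)·(−2)·4 = 48 ≡ 9, so v_4 = 9^{−1} = 3 (mod 13).
  i = 5 (α = 3): (3−1)(3−8)(3−9)(3−7) = 2·(−5)·(−6)·(−4) = −240 ≡ 7, so v_5 = 7^{−1} = 2 (mod 13).
  v = [3, 10, 8, 3, 2].
Step 2: syndromes of r = [8, 10, 11, 6, 3] (all sums mod 13).
  S_0 = Σ v_i r_i = 3·8 + 10·10 + 8·11 + 3·6 + 2·3 = 236 ≡ 2.
  S_1 = Σ v_i α_i r_i = 3·1·8 + 10·8·10 + 8·9·11 + 3·7·6 + 2·3·3 = 1760 ≡ 5.
  α_i^2 mod 13 = [1, 12, 3, 10, 9].
  S_2 = Σ v_i α_i^2 r_i = 3·1·8 + 10·12·10 + 8·3·11 + 3·10·6 + 2·9·3 = 1722 ≡ 6.
  S = (2, 5, 6) ≠ 0, so r is not a codeword (an error is present).
Step 3: locate the error. For a single error e at position i, S_ℓ = v_i·e·α_i^ℓ, so α_err = S_1/S_0.
  S_0^{−1} = 2^{−1} = 7 (mod 13), so α_err = 5·7 = 35 ≡ 9 = α_3. Error position i = 3.
  Consistency check: S_2/S_1 = 6·8 = 48 ≡ 9 = α_err ✓ (single-error assumption holds).
Step 4: error magnitude e = S_0/v_3 = S_0·∏_{j≠3}(α_3 − α_j) = 2·5 = 10 ≡ 10 (mod 13).
Step 5: correct position 3: c_3 = r_3 − e = 11 − 10 ≡ 1 (mod 13). Hence c = [8, 10, 1, 6, 3].
  Check: interpolating c through the α_i gives m(x) = 4 + 4·x (degree < 2) with m(α_i) = c_i for every i, so c is indeed a codeword.


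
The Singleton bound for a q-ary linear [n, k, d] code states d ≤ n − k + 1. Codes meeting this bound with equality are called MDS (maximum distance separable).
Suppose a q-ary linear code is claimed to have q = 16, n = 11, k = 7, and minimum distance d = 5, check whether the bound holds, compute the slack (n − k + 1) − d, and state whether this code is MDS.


Singleton RHS = n − k + 1 = 5, slack = 0, bound satisfied, MDS.

Singleton bound: d ≤ n − k + 1.
Here n = 11, k = 7, so n − k + 1 = 5.
Given d = 5, check d ≤ 5: YES.
Slack = (n − k + 1) − d = 0.
The code is MDS (slack = 0).
Description: the claimed parameters are [11, 7, 5]_16; such a code would be MDS (meets Singleton bound).


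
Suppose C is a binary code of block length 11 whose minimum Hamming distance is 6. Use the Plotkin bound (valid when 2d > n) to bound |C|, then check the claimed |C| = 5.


Plotkin bound M ≤ 12; given |C| = 5 ≤ bound (satisfied).

Check applicability: 2d = 12, n = 11.
2d − n = 1 > 0, so Plotkin applies.
Compute d/(2d−n) = 6/1 ≈ 6.0000.
⌊d/(2d−n)⌋ = 6.
Plotkin bound: M ≤ 2·6 = 12.
Given |C| = 5, check: satisfied.
This |C| is below the Plotkin bound.


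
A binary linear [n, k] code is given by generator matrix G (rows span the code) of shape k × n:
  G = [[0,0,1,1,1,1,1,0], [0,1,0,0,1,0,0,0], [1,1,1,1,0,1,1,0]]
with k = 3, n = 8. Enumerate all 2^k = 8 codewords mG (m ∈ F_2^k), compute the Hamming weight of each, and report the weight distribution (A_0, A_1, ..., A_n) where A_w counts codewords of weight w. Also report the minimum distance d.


Weight distribution: A_0 = 1, A_1 = 1, A_2 = 1, A_3 = 1, A_5 = 2, A_6 = 2. Minimum distance d = 1.

Enumerate all 2^3 = 8 messages m ∈ F_2^3.
For each, compute codeword c = mG in F_2^8, then tally its weight.
  m = 000 → c = 00000000, weight = 0.
  m = 100 → c = 00111110, weight = 5.
  m = 010 → c = 01001000, weight = 2.
  m = 110 → c = 01110110, weight = 5.
  m = 001 → c = 11110110, weight = 6.
  m = 101 → c = 11001000, weight = 3.
  m = 011 → c = 10111110, weight = 6.
  m = 111 → c = 10000000, weight = 1.
Tally weights:
  weight 0: 1 codewords.
  weight 1: 1 codewords.
  weight 2: 1 codewords.
  weight 3: 1 codewords.
  weight 5: 2 codewords.
  weight 6: 2 codewords.
Minimum distance d = smallest w > 0 with A_w > 0 = 1.
Sanity: Σ A_w = 8 = 2^3 = 8 ✓.


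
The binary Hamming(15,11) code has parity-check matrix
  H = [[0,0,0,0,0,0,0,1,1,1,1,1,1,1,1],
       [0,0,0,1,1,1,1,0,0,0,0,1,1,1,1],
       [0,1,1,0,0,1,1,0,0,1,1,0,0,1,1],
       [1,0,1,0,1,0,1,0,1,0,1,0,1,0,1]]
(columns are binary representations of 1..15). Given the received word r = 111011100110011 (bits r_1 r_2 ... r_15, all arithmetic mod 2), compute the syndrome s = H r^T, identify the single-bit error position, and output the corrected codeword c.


s = (0, 1, 0, 0)^T, error position = 4, corrected codeword c = 111111100110011

Compute s = H r^T mod 2 one row at a time:
  s_1 = 0 + 0 + 1 + 1 + 0 + 0 + 1 + 1 = 4 ≡ 0 (mod 2).
  s_2 = 0 + 1 + 1 + 1 + 0 + 0 + 1 + 1 = 5 ≡ 1 (mod 2).
  s_3 = 1 + 1 + 1 + 1 + 1 + 1 + 1 + 1 = 8 ≡ 0 (mod 2).
  s_4 = 1 + 1 + 1 + 1 + 0 + 1 + 0 + 1 = 6 ≡ 0 (mod 2).
s = (0, 1, 0, 0)^T — this equals column 4 of H (binary 0100), so error is at position 4.
Correct: flip bit 4 of r = 111011100110011 to get c = 111111100110011.


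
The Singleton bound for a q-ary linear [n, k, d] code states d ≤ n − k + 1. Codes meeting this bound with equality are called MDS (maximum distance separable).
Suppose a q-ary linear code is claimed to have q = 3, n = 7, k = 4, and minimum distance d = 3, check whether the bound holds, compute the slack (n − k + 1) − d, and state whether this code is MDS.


Singleton RHS = n − k + 1 = 4, slack = 1, bound satisfied, not MDS.

Singleton bound: d ≤ n − k + 1.
Here n = 7, k = 4, so n − k + 1 = 4.
Given d = 3, check d ≤ 4: YES.
Slack = (n − k + 1) − d = 1.
The code is NOT MDS (slack = 1 > 0).
Description: the claimed parameters are [7, 4, 3]_3; such a code would be non-MDS.


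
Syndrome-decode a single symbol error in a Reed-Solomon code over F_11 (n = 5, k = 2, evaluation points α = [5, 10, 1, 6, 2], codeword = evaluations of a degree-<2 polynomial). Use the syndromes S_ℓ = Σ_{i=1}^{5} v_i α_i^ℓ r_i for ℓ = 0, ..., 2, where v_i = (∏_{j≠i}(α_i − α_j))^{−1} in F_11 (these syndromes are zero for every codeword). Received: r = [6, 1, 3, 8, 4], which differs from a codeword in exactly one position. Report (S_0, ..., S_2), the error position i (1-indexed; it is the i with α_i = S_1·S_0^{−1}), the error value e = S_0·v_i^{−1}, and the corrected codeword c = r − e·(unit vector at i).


S = (2, 10, 6), error at position 1, error magnitude e = 10, c = [7, 1, 3, 8, 4].

Step 1: column multipliers v_i = (∏_{j≠i}(α_i − α_j))^{−1} mod 11.
  i = 1 (α = 5): (5−10)(5−1)(5−6)(5−2) = (−5)·4·(−1)·3 = 60 ≡ 5, so v_1 = 5^{−1} = 9 (mod 11).
  i = 2 (α = 10): (10−5)(10−1)(10−6)(10−2) = 5·9·4·8 = 1440 ≡ 10, so v_2 = 10^{−1} = 10 (mod 11).
  i = 3 (α = 1): (1−5)(1−10)(1−6)(1−2) = (−4)·(−9)·(−5)·(−1) = 180 ≡ 4, so v_3 = 4^{−1} = 3 (mod 11).
  i = 4 (α = 6): (6−5)(6−10)(6−1)(6−2) = 1·(−4)·5·4 = −80 ≡ 8, so v_4 = 8^{−1} = 7 (mod 11).
  i = 5 (α = 2): (2−5)(2−10)(2−1)(2−6) = (−3)·(−8)·1·(−4) = −96 ≡ 3, so v_5 = 3^{−1} = 4 (mod 11).
  v = [9, 10, 3, 7, 4].
Step 2: syndromes of r = [6, 1, 3, 8, 4] (all sums mod 11).
  S_0 = Σ v_i r_i = 9·6 + 10·1 + 3·3 + 7·8 + 4·4 = 145 ≡ 2.
  S_1 = Σ v_i α_i r_i = 9·5·6 + 10·10·1 + 3·1·3 + 7·6·8 + 4·2·4 = 747 ≡ 10.
  α_i^2 mod 11 = [3, 1, 1, 3, 4].
  S_2 = Σ v_i α_i^2 r_i = 9·3·6 + 10·1·1 + 3·1·3 + 7·3·8 + 4·4·4 = 413 ≡ 6.
  S = (2, 10, 6) ≠ 0, so r is not a codeword (an error is present).
Step 3: locate the error. For a single error e at position i, S_ℓ = v_i·e·α_i^ℓ, so α_err = S_1/S_0.
  S_0^{−1} = 2^{−1} = 6 (mod 11), so α_err = 10·6 = 60 ≡ 5 = α_1. Error position i = 1.
  Consistency check: S_2/S_1 = 6·10 = 60 ≡ 5 = α_err ✓ (single-error assumption holds).
Step 4: error magnitude e = S_0/v_1 = S_0·∏_{j≠1}(α_1 − α_j) = 2·5 = 10 ≡ 10 (mod 11).
Step 5: correct position 1: c_1 = r_1 − e = 6 − 10 ≡ 7 (mod 11). Hence c = [7, 1, 3, 8, 4].
  Check: interpolating c through the α_i gives m(x) = 2 + 1·x (degree < 2) with m(α_i) = c_i for every i, so c is indeed a codeword.


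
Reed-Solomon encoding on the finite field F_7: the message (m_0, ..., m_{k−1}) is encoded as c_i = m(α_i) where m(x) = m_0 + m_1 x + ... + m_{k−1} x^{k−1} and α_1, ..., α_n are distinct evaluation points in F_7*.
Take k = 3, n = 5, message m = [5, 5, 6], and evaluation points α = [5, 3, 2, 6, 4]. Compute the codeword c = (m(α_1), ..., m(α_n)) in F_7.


c = [5, 4, 4, 6, 2]

Message polynomial: m(x) = 5 + 5·x + 6·x^2 (mod 7).
For each evaluation point α_i, compute m(α_i) mod 7:
  α_1 = 5: Horner steps 6 → 0 → 5, so m(5) = 5.
  α_2 = 3: Horner steps 6 → 2 → 4, so m(3) = 4.
  α_3 = 2: Horner steps 6 → 3 → 4, so m(2) = 4.
  α_4 = 6: Horner steps 6 → 6 → 6, so m(6) = 6.
  α_5 = 4: Horner steps 6 → 1 → 2, so m(4) = 2.
Codeword c = [5, 4, 4, 6, 2] ∈ F_7^5.


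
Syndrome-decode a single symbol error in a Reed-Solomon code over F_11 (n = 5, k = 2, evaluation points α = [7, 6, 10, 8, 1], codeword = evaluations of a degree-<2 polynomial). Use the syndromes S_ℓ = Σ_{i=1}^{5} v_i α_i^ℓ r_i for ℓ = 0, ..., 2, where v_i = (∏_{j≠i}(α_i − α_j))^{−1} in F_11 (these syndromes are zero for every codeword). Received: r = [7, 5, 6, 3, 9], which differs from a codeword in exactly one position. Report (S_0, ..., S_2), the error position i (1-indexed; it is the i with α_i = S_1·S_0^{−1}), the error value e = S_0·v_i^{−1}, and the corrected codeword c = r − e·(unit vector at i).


S = (4, 2, 1), error at position 2, error magnitude e = 5, c = [7, 0, 6, 3, 9].

Step 1: column multipliers v_i = (∏_{j≠i}(α_i − α_j))^{−1} mod 11.
  i = 1 (α = 7): (7−6)(7−10)(7−8)(7−1) = 1·(−3)·(−1)·6 = 18 ≡ 7, so v_1 = 7^{−1} = 8 (mod 11).
  i = 2 (α = 6): (6−7)(6−10)(6−8)(6−1) = (−1)·(−4)·(−2)·5 = −40 ≡ 4, so v_2 = 4^{−1} = 3 (mod 11).
  i = 3 (α = 10): (10−7)(10−6)(10−8)(10−1) = 3·4·2·9 = 216 ≡ 7, so v_3 = 7^{−1} = 8 (mod 11).
  i = 4 (α = 8): (8−7)(8−6)(8−10)(8−1) = 1·2·(−2)·7 = −28 ≡ 5, so v_4 = 5^{−1} = 9 (mod 11).
  i = 5 (α = 1): (1−7)(1−6)(1−10)(1−8) = (−6)·(−5)·(−9)·(−7) = 1890 ≡ 9, so v_5 = 9^{−1} = 5 (mod 11).
  v = [8, 3, 8, 9, 5].
Step 2: syndromes of r = [7, 5, 6, 3, 9] (all sums mod 11).
  S_0 = Σ v_i r_i = 8·7 + 3·5 + 8·6 + 9·3 + 5·9 = 191 ≡ 4.
  S_1 = Σ v_i α_i r_i = 8·7·7 + 3·6·5 + 8·10·6 + 9·8·3 + 5·1·9 = 1223 ≡ 2.
  α_i^2 mod 11 = [5, 3, 1, 9, 1].
  S_2 = Σ v_i α_i^2 r_i = 8·5·7 + 3·3·5 + 8·1·6 + 9·9·3 + 5·1·9 = 661 ≡ 1.
  S = (4, 2, 1) ≠ 0, so r is not a codeword (an error is present).
Step 3: locate the error. For a single error e at position i, S_ℓ = v_i·e·α_i^ℓ, so α_err = S_1/S_0.
  S_0^{−1} = 4^{−1} = 3 (mod 11), so α_err = 2·3 = 6 ≡ 6 = α_2. Error position i = 2.
  Consistency check: S_2/S_1 = 1·6 = 6 ≡ 6 = α_err ✓ (single-error assumption holds).
Step 4: error magnitude e = S_0/v_2 = S_0·∏_{j≠2}(α_2 − α_j) = 4·4 = 16 ≡ 5 (mod 11).
Step 5: correct position 2: c_2 = r_2 − e = 5 − 5 ≡ 0 (mod 11). Hence c = [7, 0, 6, 3, 9].
  Check: interpolating c through the α_i gives m(x) = 2 + 7·x (degree < 2) with m(α_i) = c_i for every i, so c is indeed a codeword.


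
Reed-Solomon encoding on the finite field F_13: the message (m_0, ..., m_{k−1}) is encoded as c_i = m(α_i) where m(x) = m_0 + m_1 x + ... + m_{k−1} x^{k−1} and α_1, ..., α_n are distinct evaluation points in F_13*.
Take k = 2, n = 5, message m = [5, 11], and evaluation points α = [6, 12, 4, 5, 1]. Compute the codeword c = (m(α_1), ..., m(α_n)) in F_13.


c = [6, 7, 10, 8, 3]

Message polynomial: m(x) = 5 + 11·x (mod 13).
For each evaluation point α_i, compute m(α_i) mod 13:
  α_1 = 6: Horner steps 11 → 6, so m(6) = 6.
  α_2 = 12: Horner steps 11 → 7, so m(12) = 7.
  α_3 = 4: Horner steps 11 → 10, so m(4) = 10.
  α_4 = 5: Horner steps 11 → 8, so m(5) = 8.
  α_5 = 1: Horner steps 11 → 3, so m(1) = 3.
Codeword c = [6, 7, 10, 8, 3] ∈ F_13^5.


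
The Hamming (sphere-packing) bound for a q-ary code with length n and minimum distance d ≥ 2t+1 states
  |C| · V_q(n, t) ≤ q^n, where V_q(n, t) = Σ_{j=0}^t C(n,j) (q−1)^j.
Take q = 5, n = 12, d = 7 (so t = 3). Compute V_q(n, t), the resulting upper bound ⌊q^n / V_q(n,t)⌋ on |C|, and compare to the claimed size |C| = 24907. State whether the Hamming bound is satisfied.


V_q(n, t) = 15185, q^n = 244140625, Hamming bound = 16077, |C| = 24907 > bound (violated).

Step 1: Compute V_q(n, t) = Σ_{j=0}^3 C(n, j) (q−1)^j.
  j = 0: C(12,0)·(4)^0 = 1·1 = 1.
  j = 1: C(12,1)·(4)^1 = 12·4 = 48.
  j = 2: C(12,2)·(4)^2 = 66·16 = 1056.
  j = 3: C(12,3)·(4)^3 = 220·64 = 14080.
  V_q(n, t) = 1 + 48 + 1056 + 14080 = 15185.
Step 2: q^n = 5^12 = 244140625.
Step 3: Hamming bound ⌊q^n / V_q(n,t)⌋ = ⌊244140625/15185⌋ = 16077.
Step 4: Compare |C| = 24907 to 16077: violated.
The claimed |C| lies above the Hamming bound, so no 5-ary code of length 12 with d ≥ 7 can have 24907 codewords.


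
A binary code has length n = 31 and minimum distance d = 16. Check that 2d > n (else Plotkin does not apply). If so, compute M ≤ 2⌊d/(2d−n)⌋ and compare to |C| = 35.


Plotkin bound M ≤ 32; given |C| = 35 > bound (violated).

Check applicability: 2d = 32, n = 31.
2d − n = 1 > 0, so Plotkin applies.
Compute d/(2d−n) = 16/1 ≈ 16.0000.
⌊d/(2d−n)⌋ = 16.
Plotkin bound: M ≤ 2·16 = 32.
Given |C| = 35, check: VIOLATED.
This |C| is above the Plotkin bound, so no binary code with n = 31, d = 16 and 35 codewords exists.


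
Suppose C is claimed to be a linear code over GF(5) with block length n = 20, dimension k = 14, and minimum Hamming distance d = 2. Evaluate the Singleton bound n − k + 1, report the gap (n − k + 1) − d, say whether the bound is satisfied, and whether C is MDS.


Singleton RHS = n − k + 1 = 7, slack = 5, bound satisfied, not MDS.

Singleton bound: d ≤ n − k + 1.
Here n = 20, k = 14, so n − k + 1 = 7.
Given d = 2, check d ≤ 7: YES.
Slack = (n − k + 1) − d = 5.
The code is NOT MDS (slack = 5 > 0).
Description: the claimed parameters are [20, 14, 2]_5; such a code would be non-MDS.


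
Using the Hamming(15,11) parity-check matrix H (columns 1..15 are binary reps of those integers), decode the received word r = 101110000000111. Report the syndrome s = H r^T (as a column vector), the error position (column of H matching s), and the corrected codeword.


s = (1, 1, 1, 1)^T, error position = 15, corrected codeword c = 101110000000110

Compute s = H r^T mod 2 one row at a time:
  s_1 = 0 + 0 + 0 + 0 + 0 + 1 + 1 + 1 = 3 ≡ 1 (mod 2).
  s_2 = 1 + 1 + 0 + 0 + 0 + 1 + 1 + 1 = 5 ≡ 1 (mod 2).
  s_3 = 0 + 1 + 0 + 0 + 0 + 0 + 1 + 1 = 3 ≡ 1 (mod 2).
  s_4 = 1 + 1 + 1 + 0 + 0 + 0 + 1 + 1 = 5 ≡ 1 (mod 2).
s = (1, 1, 1, 1)^T — this equals column 15 of H (binary 1111), so error is at position 15.
Correct: flip bit 15 of r = 101110000000111 to get c = 101110000000110.


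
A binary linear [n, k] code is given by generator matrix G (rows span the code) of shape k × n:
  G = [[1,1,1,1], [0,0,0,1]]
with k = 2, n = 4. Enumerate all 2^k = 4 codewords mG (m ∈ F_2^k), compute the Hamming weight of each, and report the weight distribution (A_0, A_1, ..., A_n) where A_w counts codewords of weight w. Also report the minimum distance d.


Weight distribution: A_0 = 1, A_1 = 1, A_3 = 1, A_4 = 1. Minimum distance d = 1.

Enumerate all 2^2 = 4 messages m ∈ F_2^2.
For each, compute codeword c = mG in F_2^4, then tally its weight.
  m = 00 → c = 0000, weight = 0.
  m = 10 → c = 1111, weight = 4.
  m = 01 → c = 0001, weight = 1.
  m = 11 → c = 1110, weight = 3.
Tally weights:
  weight 0: 1 codewords.
  weight 1: 1 codewords.
  weight 3: 1 codewords.
  weight 4: 1 codewords.
Minimum distance d = smallest w > 0 with A_w > 0 = 1.
Sanity: Σ A_w = 4 = 2^2 = 4 ✓.


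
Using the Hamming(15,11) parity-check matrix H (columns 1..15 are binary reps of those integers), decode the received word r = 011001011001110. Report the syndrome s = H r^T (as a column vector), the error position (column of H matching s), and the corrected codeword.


s = (1, 0, 0, 1)^T, error position = 9, corrected codeword c = 011001010001110

Compute s = H r^T mod 2 one row at a time:
  s_1 = 1 + 1 + 0 + 0 + 1 + 1 + 1 + 0 = 5 ≡ 1 (mod 2).
  s_2 = 0 + 0 + 1 + 0 + 1 + 1 + 1 + 0 = 4 ≡ 0 (mod 2).
  s_3 = 1 + 1 + 1 + 0 + 0 + 0 + 1 + 0 = 4 ≡ 0 (mod 2).
  s_4 = 0 + 1 + 0 + 0 + 1 + 0 + 1 + 0 = 3 ≡ 1 (mod 2).
s = (1, 0, 0, 1)^T — this equals column 9 of H (binary 1001), so error is at position 9.
Correct: flip bit 9 of r = 011001011001110 to get c = 011001010001110.


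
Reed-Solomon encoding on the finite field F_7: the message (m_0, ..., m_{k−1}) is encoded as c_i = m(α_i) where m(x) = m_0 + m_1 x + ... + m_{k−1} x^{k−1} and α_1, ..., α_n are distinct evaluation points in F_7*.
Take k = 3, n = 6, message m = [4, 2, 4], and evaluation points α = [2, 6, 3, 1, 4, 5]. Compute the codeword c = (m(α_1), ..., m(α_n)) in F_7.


c = [3, 6, 4, 3, 6, 2]

Message polynomial: m(x) = 4 + 2·x + 4·x^2 (mod 7).
For each evaluation point α_i, compute m(α_i) mod 7:
  α_1 = 2: Horner steps 4 → 3 → 3, so m(2) = 3.
  α_2 = 6: Horner steps 4 → 5 → 6, so m(6) = 6.
  α_3 = 3: Horner steps 4 → 0 → 4, so m(3) = 4.
  α_4 = 1: Horner steps 4 → 6 → 3, so m(1) = 3.
  α_5 = 4: Horner steps 4 → 4 → 6, so m(4) = 6.
  α_6 = 5: Horner steps 4 → 1 → 2, so m(5) = 2.
Codeword c = [3, 6, 4, 3, 6, 2] ∈ F_7^6.


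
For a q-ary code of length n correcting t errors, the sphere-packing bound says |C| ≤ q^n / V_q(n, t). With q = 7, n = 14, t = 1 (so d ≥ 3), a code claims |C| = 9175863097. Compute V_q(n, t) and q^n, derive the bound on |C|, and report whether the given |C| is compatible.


V_q(n, t) = 85, q^n = 678223072849, Hamming bound = 7979094974, |C| = 9175863097 > bound (violated).

Step 1: Compute V_q(n, t) = Σ_{j=0}^1 C(n, j) (q−1)^j.
  j = 0: C(14,0)·(6)^0 = 1·1 = 1.
  j = 1: C(14,1)·(6)^1 = 14·6 = 84.
  V_q(n, t) = 1 + 84 = 85.
Step 2: q^n = 7^14 = 678223072849.
Step 3: Hamming bound ⌊q^n / V_q(n,t)⌋ = ⌊678223072849/85⌋ = 7979094974.
Step 4: Compare |C| = 9175863097 to 7979094974: violated.
The claimed |C| lies above the Hamming bound, so no 7-ary code of length 14 with d ≥ 3 can have 9175863097 codewords.


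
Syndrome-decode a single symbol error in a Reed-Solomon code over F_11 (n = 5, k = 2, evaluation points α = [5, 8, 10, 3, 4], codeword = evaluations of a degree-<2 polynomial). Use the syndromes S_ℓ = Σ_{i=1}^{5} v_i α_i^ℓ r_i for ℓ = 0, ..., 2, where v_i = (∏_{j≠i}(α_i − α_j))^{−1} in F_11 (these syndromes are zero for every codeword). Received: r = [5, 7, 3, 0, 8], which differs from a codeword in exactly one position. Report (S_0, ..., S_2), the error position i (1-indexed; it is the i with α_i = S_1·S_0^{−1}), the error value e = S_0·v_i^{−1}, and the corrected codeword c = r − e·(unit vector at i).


S = (1, 10, 1), error at position 3, error magnitude e = 2, c = [5, 7, 1, 0, 8].

Step 1: column multipliers v_i = (∏_{j≠i}(α_i − α_j))^{−1} mod 11.
  i = 1 (α = 5): (5−8)(5−10)(5−3)(5−4) = (−3)·(−5)·2·1 = 30 ≡ 8, so v_1 = 8^{−1} = 7 (mod 11).
  i = 2 (α = 8): (8−5)(8−10)(8−3)(8−4) = 3·(−2)·5·4 = −120 ≡ 1, so v_2 = 1^{−1} = 1 (mod 11).
  i = 3 (α = 10): (10−5)(10−8)(10−3)(10−4) = 5·2·7·6 = 420 ≡ 2, so v_3 = 2^{−1} = 6 (mod 11).
  i = 4 (α = 3): (3−5)(3−8)(3−10)(3−4) = (−2)·(−5)·(−7)·(−1) = 70 ≡ 4, so v_4 = 4^{−1} = 3 (mod 11).
  i = 5 (α = 4): (4−5)(4−8)(4−10)(4−3) = (−1)·(−4)·(−6)·1 = −24 ≡ 9, so v_5 = 9^{−1} = 5 (mod 11).
  v = [7, 1, 6, 3, 5].
Step 2: syndromes of r = [5, 7, 3, 0, 8] (all sums mod 11).
  S_0 = Σ v_i r_i = 7·5 + 1·7 + 6·3 + 3·0 + 5·8 = 100 ≡ 1.
  S_1 = Σ v_i α_i r_i = 7·5·5 + 1·8·7 + 6·10·3 + 3·3·0 + 5·4·8 = 571 ≡ 10.
  α_i^2 mod 11 = [3, 9, 1, 9, 5].
  S_2 = Σ v_i α_i^2 r_i = 7·3·5 + 1·9·7 + 6·1·3 + 3·9·0 + 5·5·8 = 386 ≡ 1.
  S = (1, 10, 1) ≠ 0, so r is not a codeword (an error is present).
Step 3: locate the error. For a single error e at position i, S_ℓ = v_i·e·α_i^ℓ, so α_err = S_1/S_0.
  S_0^{−1} = 1^{−1} = 1 (mod 11), so α_err = 10·1 = 10 ≡ 10 = α_3. Error position i = 3.
  Consistency check: S_2/S_1 = 1·10 = 10 ≡ 10 = α_err ✓ (single-error assumption holds).
Step 4: error magnitude e = S_0/v_3 = S_0·∏_{j≠3}(α_3 − α_j) = 1·2 = 2 ≡ 2 (mod 11).
Step 5: correct position 3: c_3 = r_3 − e = 3 − 2 ≡ 1 (mod 11). Hence c = [5, 7, 1, 0, 8].
  Check: interpolating c through the α_i gives m(x) = 9 + 8·x (degree < 2) with m(α_i) = c_i for every i, so c is indeed a codeword.


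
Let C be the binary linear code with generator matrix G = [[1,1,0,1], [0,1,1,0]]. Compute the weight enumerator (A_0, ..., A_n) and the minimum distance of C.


Weight distribution: A_0 = 1, A_2 = 1, A_3 = 2. Minimum distance d = 2.

Enumerate all 2^2 = 4 messages m ∈ F_2^2.
For each, compute codeword c = mG in F_2^4, then tally its weight.
  m = 00 → c = 0000, weight = 0.
  m = 10 → c = 1101, weight = 3.
  m = 01 → c = 0110, weight = 2.
  m = 11 → c = 1011, weight = 3.
Tally weights:
  weight 0: 1 codewords.
  weight 2: 1 codewords.
  weight 3: 2 codewords.
Minimum distance d = smallest w > 0 with A_w > 0 = 2.
Sanity: Σ A_w = 4 = 2^2 = 4 ✓.


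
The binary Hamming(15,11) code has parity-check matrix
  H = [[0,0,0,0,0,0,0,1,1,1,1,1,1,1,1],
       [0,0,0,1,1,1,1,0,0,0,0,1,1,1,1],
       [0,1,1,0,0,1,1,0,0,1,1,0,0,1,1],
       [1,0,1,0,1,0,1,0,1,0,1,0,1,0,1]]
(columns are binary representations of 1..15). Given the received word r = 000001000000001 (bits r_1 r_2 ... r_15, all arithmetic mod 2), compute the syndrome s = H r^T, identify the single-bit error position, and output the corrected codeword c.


s = (1, 0, 0, 1)^T, error position = 9, corrected codeword c = 000001001000001

Compute s = H r^T mod 2 one row at a time:
  s_1 = 0 + 0 + 0 + 0 + 0 + 0 + 0 + 1 = 1 ≡ 1 (mod 2).
  s_2 = 0 + 0 + 1 + 0 + 0 + 0 + 0 + 1 = 2 ≡ 0 (mod 2).
  s_3 = 0 + 0 + 1 + 0 + 0 + 0 + 0 + 1 = 2 ≡ 0 (mod 2).
  s_4 = 0 + 0 + 0 + 0 + 0 + 0 + 0 + 1 = 1 ≡ 1 (mod 2).
s = (1, 0, 0, 1)^T — this equals column 9 of H (binary 1001), so error is at position 9.
Correct: flip bit 9 of r = 000001000000001 to get c = 000001001000001.


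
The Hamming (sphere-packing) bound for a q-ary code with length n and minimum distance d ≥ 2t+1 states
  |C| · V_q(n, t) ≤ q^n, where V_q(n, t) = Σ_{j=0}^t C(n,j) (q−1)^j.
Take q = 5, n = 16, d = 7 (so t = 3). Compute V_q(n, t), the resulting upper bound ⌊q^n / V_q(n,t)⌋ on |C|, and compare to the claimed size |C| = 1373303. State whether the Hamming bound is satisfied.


V_q(n, t) = 37825, q^n = 152587890625, Hamming bound = 4034048, |C| = 1373303 ≤ bound (satisfied).

Step 1: Compute V_q(n, t) = Σ_{j=0}^3 C(n, j) (q−1)^j.
  j = 0: C(16,0)·(4)^0 = 1·1 = 1.
  j = 1: C(16,1)·(4)^1 = 16·4 = 64.
  j = 2: C(16,2)·(4)^2 = 120·16 = 1920.
  j = 3: C(16,3)·(4)^3 = 560·64 = 35840.
  V_q(n, t) = 1 + 64 + 1920 + 35840 = 37825.
Step 2: q^n = 5^16 = 152587890625.
Step 3: Hamming bound ⌊q^n / V_q(n,t)⌋ = ⌊152587890625/37825⌋ = 4034048.
Step 4: Compare |C| = 1373303 to 4034048: satisfied.
The claimed |C| lies below the Hamming bound.


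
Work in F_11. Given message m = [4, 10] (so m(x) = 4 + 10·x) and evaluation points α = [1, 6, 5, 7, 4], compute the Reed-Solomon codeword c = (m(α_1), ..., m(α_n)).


c = [3, 9, 10, 8, 0]

Message polynomial: m(x) = 4 + 10·x (mod 11).
For each evaluation point α_i, compute m(α_i) mod 11:
  α_1 = 1: Horner steps 10 → 3, so m(1) = 3.
  α_2 = 6: Horner steps 10 → 9, so m(6) = 9.
  α_3 = 5: Horner steps 10 → 10, so m(5) = 10.
  α_4 = 7: Horner steps 10 → 8, so m(7) = 8.
  α_5 = 4: Horner steps 10 → 0, so m(4) = 0.
Codeword c = [3, 9, 10, 8, 0] ∈ F_11^5.


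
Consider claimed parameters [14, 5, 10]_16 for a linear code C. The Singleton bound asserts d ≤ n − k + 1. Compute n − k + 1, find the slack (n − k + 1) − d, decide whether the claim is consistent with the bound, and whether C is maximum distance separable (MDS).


Singleton RHS = n − k + 1 = 10, slack = 0, bound satisfied, MDS.

Singleton bound: d ≤ n − k + 1.
Here n = 14, k = 5, so n − k + 1 = 10.
Given d = 10, check d ≤ 10: YES.
Slack = (n − k + 1) − d = 0.
The code is MDS (slack = 0).
Description: the claimed parameters are [14, 5, 10]_16; such a code would be MDS (meets Singleton bound).


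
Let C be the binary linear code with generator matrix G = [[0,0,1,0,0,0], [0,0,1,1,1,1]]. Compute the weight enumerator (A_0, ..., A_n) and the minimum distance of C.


Weight distribution: A_0 = 1, A_1 = 1, A_3 = 1, A_4 = 1. Minimum distance d = 1.

Enumerate all 2^2 = 4 messages m ∈ F_2^2.
For each, compute codeword c = mG in F_2^6, then tally its weight.
  m = 00 → c = 000000, weight = 0.
  m = 10 → c = 001000, weight = 1.
  m = 01 → c = 001111, weight = 4.
  m = 11 → c = 000111, weight = 3.
Tally weights:
  weight 0: 1 codewords.
  weight 1: 1 codewords.
  weight 3: 1 codewords.
  weight 4: 1 codewords.
Minimum distance d = smallest w > 0 with A_w > 0 = 1.
Sanity: Σ A_w = 4 = 2^2 = 4 ✓.


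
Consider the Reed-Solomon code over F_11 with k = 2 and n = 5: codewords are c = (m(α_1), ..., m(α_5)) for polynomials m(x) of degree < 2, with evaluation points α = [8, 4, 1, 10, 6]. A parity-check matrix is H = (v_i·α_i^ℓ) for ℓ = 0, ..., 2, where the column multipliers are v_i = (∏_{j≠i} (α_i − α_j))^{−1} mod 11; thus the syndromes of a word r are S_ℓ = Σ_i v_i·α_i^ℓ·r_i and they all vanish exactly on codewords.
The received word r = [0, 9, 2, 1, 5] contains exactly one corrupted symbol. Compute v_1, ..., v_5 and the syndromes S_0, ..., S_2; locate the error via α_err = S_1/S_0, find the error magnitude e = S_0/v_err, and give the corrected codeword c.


S = (2, 1, 6), error at position 5, error magnitude e = 6, c = [0, 9, 2, 1, 10].

Step 1: column multipliers v_i = (∏_{j≠i}(α_i − α_j))^{−1} mod 11.
  i = 1 (α = 8): (8−4)(8−1)(8−10)(8−6) = 4·7·(−2)·2 = −112 ≡ 9, so v_1 = 9^{−1} = 5 (mod 11).
  i = 2 (α = 4): (4−8)(4−1)(4−10)(4−6) = (−4)·3·(−6)·(−2) = −144 ≡ 10, so v_2 = 10^{−1} = 10 (mod 11).
  i = 3 (α = 1): (1−8)(1−4)(1−10)(1−6) = (−7)·(−3)·(−9)·(−5) = 945 ≡ 10, so v_3 = 10^{−1} = 10 (mod 11).
  i = 4 (α = 10): (10−8)(10−4)(10−1)(10−6) = 2·6·9·4 = 432 ≡ 3, so v_4 = 3^{−1} = 4 (mod 11).
  i = 5 (α = 6): (6−8)(6−4)(6−1)(6−10) = (−2)·2·5·(−4) = 80 ≡ 3, so v_5 = 3^{−1} = 4 (mod 11).
  v = [5, 10, 10, 4, 4].
Step 2: syndromes of r = [0, 9, 2, 1, 5] (all sums mod 11).
  S_0 = Σ v_i r_i = 5·0 + 10·9 + 10·2 + 4·1 + 4·5 = 134 ≡ 2.
  S_1 = Σ v_i α_i r_i = 5·8·0 + 10·4·9 + 10·1·2 + 4·10·1 + 4·6·5 = 540 ≡ 1.
  α_i^2 mod 11 = [9, 5, 1, 1, 3].
  S_2 = Σ v_i α_i^2 r_i = 5·9·0 + 10·5·9 + 10·1·2 + 4·1·1 + 4·3·5 = 534 ≡ 6.
  S = (2, 1, 6) ≠ 0, so r is not a codeword (an error is present).
Step 3: locate the error. For a single error e at position i, S_ℓ = v_i·e·α_i^ℓ, so α_err = S_1/S_0.
  S_0^{−1} = 2^{−1} = 6 (mod 11), so α_err = 1·6 = 6 ≡ 6 = α_5. Error position i = 5.
  Consistency check: S_2/S_1 = 6·1 = 6 ≡ 6 = α_err ✓ (single-error assumption holds).
Step 4: error magnitude e = S_0/v_5 = S_0·∏_{j≠5}(α_5 − α_j) = 2·3 = 6 ≡ 6 (mod 11).
Step 5: correct position 5: c_5 = r_5 − e = 5 − 6 ≡ 10 (mod 11). Hence c = [0, 9, 2, 1, 10].
  Check: interpolating c through the α_i gives m(x) = 7 + 6·x (degree < 2) with m(α_i) = c_i for every i, so c is indeed a codeword.


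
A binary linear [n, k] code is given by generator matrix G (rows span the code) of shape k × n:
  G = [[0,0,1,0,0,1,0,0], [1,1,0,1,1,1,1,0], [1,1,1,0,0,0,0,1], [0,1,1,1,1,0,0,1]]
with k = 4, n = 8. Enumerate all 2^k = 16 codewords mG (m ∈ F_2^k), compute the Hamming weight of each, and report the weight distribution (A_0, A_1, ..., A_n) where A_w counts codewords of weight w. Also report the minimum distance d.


Weight distribution: A_0 = 1, A_2 = 1, A_3 = 4, A_4 = 3, A_5 = 4, A_6 = 3. Minimum distance d = 2.

Enumerate all 2^4 = 16 messages m ∈ F_2^4.
For each, compute codeword c = mG in F_2^8, then tally its weight.
  m = 0000 → c = 00000000, weight = 0.
  m = 1000 → c = 00100100, weight = 2.
  m = 0100 → c = 11011110, weight = 6.
  m = 1100 → c = 11111010, weight = 6.
  m = 0010 → c = 11100001, weight = 4.
  m = 1010 → c = 11000101, weight = 4.
  m = 0110 → c = 00111111, weight = 6.
  m = 1110 → c = 00011011, weight = 4.
  m = 0001 → c = 01111001, weight = 5.
  m = 1001 → c = 01011101, weight = 5.
  m = 0101 → c = 10100111, weight = 5.
  m = 1101 → c = 10000011, weight = 3.
  m = 0011 → c = 10011000, weight = 3.
  m = 1011 → c = 10111100, weight = 5.
  m = 0111 → c = 01000110, weight = 3.
  m = 1111 → c = 01100010, weight = 3.
Tally weights:
  weight 0: 1 codewords.
  weight 2: 1 codewords.
  weight 3: 4 codewords.
  weight 4: 3 codewords.
  weight 5: 4 codewords.
  weight 6: 3 codewords.
Minimum distance d = smallest w > 0 with A_w > 0 = 2.
Sanity: Σ A_w = 16 = 2^4 = 16 ✓.


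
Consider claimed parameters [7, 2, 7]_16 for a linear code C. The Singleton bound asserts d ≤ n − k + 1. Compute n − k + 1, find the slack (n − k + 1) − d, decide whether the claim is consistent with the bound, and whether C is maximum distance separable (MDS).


Singleton RHS = n − k + 1 = 6, slack = -1, bound violated (no such code; not MDS).

Singleton bound: d ≤ n − k + 1.
Here n = 7, k = 2, so n − k + 1 = 6.
Given d = 7, check d ≤ 6: NO.
Slack = (n − k + 1) − d = -1.
The slack is negative: d = 7 exceeds n − k + 1 = 6 by 1, so the Singleton bound is violated and no linear [7, 2, 7]_16 code can exist. In particular it is not MDS (MDS requires d = n − k + 1 exactly).
Description: the claimed parameters are [7, 2, 7]_16; such a code would be impossible (violates the Singleton bound).


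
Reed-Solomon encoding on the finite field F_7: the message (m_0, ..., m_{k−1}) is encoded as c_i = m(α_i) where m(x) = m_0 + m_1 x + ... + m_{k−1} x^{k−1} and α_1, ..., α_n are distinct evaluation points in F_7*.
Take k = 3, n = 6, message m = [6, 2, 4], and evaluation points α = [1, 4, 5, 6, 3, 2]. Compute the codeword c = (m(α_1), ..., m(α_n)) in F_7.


c = [5, 1, 4, 1, 6, 5]

Message polynomial: m(x) = 6 + 2·x + 4·x^2 (mod 7).
For each evaluation point α_i, compute m(α_i) mod 7:
  α_1 = 1: Horner steps 4 → 6 → 5, so m(1) = 5.
  α_2 = 4: Horner steps 4 → 4 → 1, so m(4) = 1.
  α_3 = 5: Horner steps 4 → 1 → 4, so m(5) = 4.
  α_4 = 6: Horner steps 4 → 5 → 1, so m(6) = 1.
  α_5 = 3: Horner steps 4 → 0 → 6, so m(3) = 6.
  α_6 = 2: Horner steps 4 → 3 → 5, so m(2) = 5.
Codeword c = [5, 1, 4, 1, 6, 5] ∈ F_7^6.


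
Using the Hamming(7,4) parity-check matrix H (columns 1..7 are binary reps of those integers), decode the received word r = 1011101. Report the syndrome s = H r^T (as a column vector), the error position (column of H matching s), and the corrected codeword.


s = (1, 0, 0)^T, error position = 4, corrected codeword c = 1010101

Compute s = H r^T mod 2 one row at a time:
  s_1 = 1 + 1 + 0 + 1 = 3 ≡ 1 (mod 2).
  s_2 = 0 + 1 + 0 + 1 = 2 ≡ 0 (mod 2).
  s_3 = 1 + 1 + 1 + 1 = 4 ≡ 0 (mod 2).
s = (1, 0, 0)^T — this equals column 4 of H (binary 100), so error is at position 4.
Correct: flip bit 4 of r = 1011101 to get c = 1010101.


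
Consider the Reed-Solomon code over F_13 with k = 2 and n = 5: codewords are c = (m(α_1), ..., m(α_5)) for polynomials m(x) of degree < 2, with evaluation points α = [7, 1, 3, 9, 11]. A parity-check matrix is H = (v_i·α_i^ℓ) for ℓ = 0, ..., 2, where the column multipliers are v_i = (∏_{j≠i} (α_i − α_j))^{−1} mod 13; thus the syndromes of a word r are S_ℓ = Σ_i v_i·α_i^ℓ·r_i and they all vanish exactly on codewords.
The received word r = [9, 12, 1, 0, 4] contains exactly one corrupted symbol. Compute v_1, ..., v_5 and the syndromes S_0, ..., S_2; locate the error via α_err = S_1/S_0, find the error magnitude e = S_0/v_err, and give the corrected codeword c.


S = (12, 12, 12), error at position 2, error magnitude e = 2, c = [9, 10, 1, 0, 4].

Step 1: column multipliers v_i = (∏_{j≠i}(α_i − α_j))^{−1} mod 13.
  i = 1 (α = 7): (7−1)(7−3)(7−9)(7−11) = 6·4·(−2)·(−4) = 192 ≡ 10, so v_1 = 10^{−1} = 4 (mod 13).
  i = 2 (α = 1): (1−7)(1−3)(1−9)(1−11) = (−6)·(−2)·(−8)·(−10) = 960 ≡ 11, so v_2 = 11^{−1} = 6 (mod 13).
  i = 3 (α = 3): (3−7)(3−1)(3−9)(3−11) = (−4)·2·(−6)·(−8) = −384 ≡ 6, so v_3 = 6^{−1} = 11 (mod 13).
  i = 4 (α = 9): (9−7)(9−1)(9−3)(9−11) = 2·8·6·(−2) = −192 ≡ 3, so v_4 = 3^{−1} = 9 (mod 13).
  i = 5 (α = 11): (11−7)(11−1)(11−3)(11−9) = 4·10·8·2 = 640 ≡ 3, so v_5 = 3^{−1} = 9 (mod 13).
  v = [4, 6, 11, 9, 9].
Step 2: syndromes of r = [9, 12, 1, 0, 4] (all sums mod 13).
  S_0 = Σ v_i r_i = 4·9 + 6·12 + 11·1 + 9·0 + 9·4 = 155 ≡ 12.
  S_1 = Σ v_i α_i r_i = 4·7·9 + 6·1·12 + 11·3·1 + 9·9·0 + 9·11·4 = 753 ≡ 12.
  α_i^2 mod 13 = [10, 1, 9, 3, 4].
  S_2 = Σ v_i α_i^2 r_i = 4·10·9 + 6·1·12 + 11·9·1 + 9·3·0 + 9·4·4 = 675 ≡ 12.
  S = (12, 12, 12) ≠ 0, so r is not a codeword (an error is present).
Step 3: locate the error. For a single error e at position i, S_ℓ = v_i·e·α_i^ℓ, so α_err = S_1/S_0.
  S_0^{−1} = 12^{−1} = 12 (mod 13), so α_err = 12·12 = 144 ≡ 1 = α_2. Error position i = 2.
  Consistency check: S_2/S_1 = 12·12 = 144 ≡ 1 = α_err ✓ (single-error assumption holds).
Step 4: error magnitude e = S_0/v_2 = S_0·∏_{j≠2}(α_2 − α_j) = 12·11 = 132 ≡ 2 (mod 13).
Step 5: correct position 2: c_2 = r_2 − e = 12 − 2 ≡ 10 (mod 13). Hence c = [9, 10, 1, 0, 4].
  Check: interpolating c through the α_i gives m(x) = 8 + 2·x (degree < 2) with m(α_i) = c_i for every i, so c is indeed a codeword.


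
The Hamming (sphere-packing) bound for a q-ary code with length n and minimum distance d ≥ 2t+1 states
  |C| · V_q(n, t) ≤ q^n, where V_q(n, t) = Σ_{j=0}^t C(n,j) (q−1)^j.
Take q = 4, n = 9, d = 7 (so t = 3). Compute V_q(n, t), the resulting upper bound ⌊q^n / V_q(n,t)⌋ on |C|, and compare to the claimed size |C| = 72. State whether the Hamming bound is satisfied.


V_q(n, t) = 2620, q^n = 262144, Hamming bound = 100, |C| = 72 ≤ bound (satisfied).

Step 1: Compute V_q(n, t) = Σ_{j=0}^3 C(n, j) (q−1)^j.
  j = 0: C(9,0)·(3)^0 = 1·1 = 1.
  j = 1: C(9,1)·(3)^1 = 9·3 = 27.
  j = 2: C(9,2)·(3)^2 = 36·9 = 324.
  j = 3: C(9,3)·(3)^3 = 84·27 = 2268.
  V_q(n, t) = 1 + 27 + 324 + 2268 = 2620.
Step 2: q^n = 4^9 = 262144.
Step 3: Hamming bound ⌊q^n / V_q(n,t)⌋ = ⌊262144/2620⌋ = 100.
Step 4: Compare |C| = 72 to 100: satisfied.
The claimed |C| lies below the Hamming bound.


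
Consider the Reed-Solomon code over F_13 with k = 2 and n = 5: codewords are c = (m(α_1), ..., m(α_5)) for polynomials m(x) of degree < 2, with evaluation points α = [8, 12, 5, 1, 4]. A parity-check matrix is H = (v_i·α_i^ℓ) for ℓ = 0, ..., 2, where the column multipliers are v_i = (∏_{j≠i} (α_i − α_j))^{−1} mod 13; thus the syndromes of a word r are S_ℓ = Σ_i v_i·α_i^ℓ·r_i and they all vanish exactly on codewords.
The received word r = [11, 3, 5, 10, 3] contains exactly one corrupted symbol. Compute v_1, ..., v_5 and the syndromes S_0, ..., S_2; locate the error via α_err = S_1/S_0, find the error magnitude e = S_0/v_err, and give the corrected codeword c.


S = (7, 6, 7), error at position 2, error magnitude e = 10, c = [11, 6, 5, 10, 3].

Step 1: column multipliers v_i = (∏_{j≠i}(α_i − α_j))^{−1} mod 13.
  i = 1 (α = 8): (8−12)(8−5)(8−1)(8−4) = (−4)·3·7·4 = −336 ≡ 2, so v_1 = 2^{−1} = 7 (mod 13).
  i = 2 (α = 12): (12−8)(12−5)(12−1)(12−4) = 4·7·11·8 = 2464 ≡ 7, so v_2 = 7^{−1} = 2 (mod 13).
  i = 3 (α = 5): (5−8)(5−12)(5−1)(5−4) = (−3)·(−7)·4·1 = 84 ≡ 6, so v_3 = 6^{−1} = 11 (mod 13).
  i = 4 (α = 1): (1−8)(1−12)(1−5)(1−4) = (−7)·(−11)·(−4)·(−3) = 924 ≡ 1, so v_4 = 1^{−1} = 1 (mod 13).
  i = 5 (α = 4): (4−8)(4−12)(4−5)(4−1) = (−4)·(−8)·(−1)·3 = −96 ≡ 8, so v_5 = 8^{−1} = 5 (mod 13).
  v = [7, 2, 11, 1, 5].
Step 2: syndromes of r = [11, 3, 5, 10, 3] (all sums mod 13).
  S_0 = Σ v_i r_i = 7·11 + 2·3 + 11·5 + 1·10 + 5·3 = 163 ≡ 7.
  S_1 = Σ v_i α_i r_i = 7·8·11 + 2·12·3 + 11·5·5 + 1·1·10 + 5·4·3 = 1033 ≡ 6.
  α_i^2 mod 13 = [12, 1, 12, 1, 3].
  S_2 = Σ v_i α_i^2 r_i = 7·12·11 + 2·1·3 + 11·12·5 + 1·1·10 + 5·3·3 = 1645 ≡ 7.
  S = (7, 6, 7) ≠ 0, so r is not a codeword (an error is present).
Step 3: locate the error. For a single error e at position i, S_ℓ = v_i·e·α_i^ℓ, so α_err = S_1/S_0.
  S_0^{−1} = 7^{−1} = 2 (mod 13), so α_err = 6·2 = 12 ≡ 12 = α_2. Error position i = 2.
  Consistency check: S_2/S_1 = 7·11 = 77 ≡ 12 = α_err ✓ (single-error assumption holds).
Step 4: error magnitude e = S_0/v_2 = S_0·∏_{j≠2}(α_2 − α_j) = 7·7 = 49 ≡ 10 (mod 13).
Step 5: correct position 2: c_2 = r_2 − e = 3 − 10 ≡ 6 (mod 13). Hence c = [11, 6, 5, 10, 3].
  Check: interpolating c through the α_i gives m(x) = 8 + 2·x (degree < 2) with m(α_i) = c_i for every i, so c is indeed a codeword.
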